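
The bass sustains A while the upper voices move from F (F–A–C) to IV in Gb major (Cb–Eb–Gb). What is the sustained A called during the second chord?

The harmony at that moment is Cb major triad (Cb, Eb, Gb); A is not a chord tone.
It is held over (the same pitch as the preceding A) and then sustained as the same pitch into the next harmony.
Sustained through a change of harmony — a pedal tone.

Pedal tone (pedal point).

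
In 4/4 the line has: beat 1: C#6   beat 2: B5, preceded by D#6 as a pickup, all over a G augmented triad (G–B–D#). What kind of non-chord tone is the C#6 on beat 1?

The harmony at that moment is G augmented triad (G, B, D#); C#6 is not a chord tone.
It is approached by step down from D#6 and left by step down to B5.
Step in, step out in the same direction — a passing tone.

Passing tone.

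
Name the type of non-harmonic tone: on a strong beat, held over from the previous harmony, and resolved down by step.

Approach: by preparation — the pitch is first a chord tone, then held (tied or repeated) while the harmony changes under it. Departure: down by step. Metric position: strong.
A prepared dissonance that resolves downward by step — a suspension. (The same figure resolving upward would be a retardation.)

Suspension.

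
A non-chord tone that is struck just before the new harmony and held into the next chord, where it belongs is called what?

Approach: ahead of the chord change (typically by step), so it is dissonant against the current harmony. Departure: none — the same pitch is restated or held and is a chord tone of the new harmony.
Dissonant first, consonant once the harmony catches up: the note simply arrives early — an anticipation. (The reverse timing, consonant first and dissonant after the change, would be a suspension or retardation.)

Anticipation.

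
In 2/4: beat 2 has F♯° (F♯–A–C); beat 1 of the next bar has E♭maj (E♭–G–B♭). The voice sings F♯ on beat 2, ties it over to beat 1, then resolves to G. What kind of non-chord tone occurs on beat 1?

The harmony at that moment is E♭ major triad (E♭, G, B♭); F♯ is not a chord tone.
It is held over (the same pitch as the preceding F♯) and left by step up to G.
Held over from the previous chord and resolving up by step — a retardation.

Retardation.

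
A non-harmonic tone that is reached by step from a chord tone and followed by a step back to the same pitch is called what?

Neighbor tone.

Approach: by step. Departure: by step in the opposite direction, back to the starting pitch.
Stepwise on both sides but reversing to return to the same chord tone — a neighbor tone. (Had it continued onward in the same direction it would be a passing tone instead.)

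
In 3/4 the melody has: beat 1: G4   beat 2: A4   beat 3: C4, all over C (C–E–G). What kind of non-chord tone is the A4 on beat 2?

Escape tone.

The harmony at that moment is C major triad (C, E, G); A4 is not a chord tone.
It is approached by step up from G4 and left by leap down to C4.
Step in, leap out, on a weak beat — an escape tone.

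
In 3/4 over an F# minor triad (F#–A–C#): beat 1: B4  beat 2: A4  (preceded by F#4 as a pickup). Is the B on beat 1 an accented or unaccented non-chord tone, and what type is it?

Accented appoggiatura.

The harmony at that moment is F# minor triad (F#, A, C#); B4 is not a chord tone.
It is approached by leap up from F#4 and left by step down to A4.
Leap in, step out — an appoggiatura.
It falls on the downbeat, so it is accented.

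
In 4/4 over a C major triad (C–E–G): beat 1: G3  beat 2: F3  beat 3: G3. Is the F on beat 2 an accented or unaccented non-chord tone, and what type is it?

The harmony at that moment is C major triad (C, E, G); F3 is not a chord tone.
It is approached by step down from G3 and left by step up to G3.
Step away and step back to the same note — a neighbor tone (lower neighbor).
It falls on a weak beat, so it is unaccented.

Unaccented neighbor tone.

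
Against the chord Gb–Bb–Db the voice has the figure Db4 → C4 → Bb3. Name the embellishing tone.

C4 is a passing tone.

The harmony at that moment is Gb major triad (Gb, Bb, Db); C4 is not a chord tone.
It is approached by step down from Db4 and left by step down to Bb3.
Step in, step out in the same direction — a passing tone.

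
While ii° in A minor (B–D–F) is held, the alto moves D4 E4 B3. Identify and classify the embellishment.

The harmony at that moment is B diminished triad (B, D, F); E4 is not a chord tone.
It is approached by step up from D4 and left by leap down to B3.
Step in, leap out — an escape tone.

E4 is an escape tone.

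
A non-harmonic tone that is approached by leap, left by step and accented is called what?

Appoggiatura.

Approach: by leap. Departure: by step. Metric position: strong.
Leap in, step out, in a metrically strong position — an appoggiatura. (It is the mirror image of the escape tone, which steps in and leaps out from a weak position.)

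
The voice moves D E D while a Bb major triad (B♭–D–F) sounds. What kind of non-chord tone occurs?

The harmony at that moment is B♭ major triad (B♭, D, F); E is not a chord tone.
It is approached by step up from D and left by step down to D.
Step away and step back to the same note — a neighbor tone (upper neighbor).

E is a neighbor tone.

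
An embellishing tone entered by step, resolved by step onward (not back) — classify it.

Passing tone.

Approach: by step. Departure: by step, continuing in the same direction.
Stepwise on both sides with no change of direction means the note fills in the space between two different chord tones — a passing tone. (Had it turned back to its starting note it would be a neighbor tone instead.)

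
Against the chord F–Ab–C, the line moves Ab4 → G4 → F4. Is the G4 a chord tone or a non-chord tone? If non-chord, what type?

Non-chord tone — a passing tone.

The harmony at that moment is F minor triad (F, Ab, C); G4 is not a chord tone.
It is approached by step down from Ab4 and left by step down to F4.
Step in, step out in the same direction — a passing tone.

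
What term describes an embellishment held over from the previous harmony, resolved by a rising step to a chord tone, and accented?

Approach: by preparation — the pitch is first a chord tone, then held (tied or repeated) while the harmony changes under it. Departure: up by step. Metric position: strong.
A prepared dissonance that resolves upward by step — a retardation. (The same figure resolving downward would be a suspension.)

Retardation.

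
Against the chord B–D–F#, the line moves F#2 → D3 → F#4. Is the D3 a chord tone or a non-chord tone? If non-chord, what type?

B minor triad contains B, D, F#; D is the third, so it is a chord tone.

Chord tone (the third of B minor triad).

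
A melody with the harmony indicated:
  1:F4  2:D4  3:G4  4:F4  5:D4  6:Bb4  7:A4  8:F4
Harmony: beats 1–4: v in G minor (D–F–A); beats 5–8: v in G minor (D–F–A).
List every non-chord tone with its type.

The harmony at that moment is D minor triad (D, F, A); G4 is not a chord tone.
It is approached by leap up from D4 and left by step down to F4.
Leap in, step out — an appoggiatura.
The harmony at that moment is D minor triad (D, F, A); Bb4 is not a chord tone.
It is approached by leap up from D4 and left by step down to A4.
Leap in, step out — an appoggiatura.

G4 (beat 3) — appoggiatura; Bb4 (beat 6) — appoggiatura.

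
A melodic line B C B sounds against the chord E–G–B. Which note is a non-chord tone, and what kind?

The harmony at that moment is E minor triad (E, G, B); C is not a chord tone.
It is approached by step up from B and left by step down to B.
Step away and step back to the same note — a neighbor tone (upper neighbor).

C is a neighbor tone.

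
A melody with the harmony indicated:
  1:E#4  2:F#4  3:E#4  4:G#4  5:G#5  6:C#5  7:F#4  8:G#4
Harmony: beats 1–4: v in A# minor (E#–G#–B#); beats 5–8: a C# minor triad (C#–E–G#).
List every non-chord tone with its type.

F#4 (beat 2) — neighbor tone; F#4 (beat 7) — appoggiatura.

The harmony at that moment is E# minor triad (E#, G#, B#); F#4 is not a chord tone.
It is approached by step up from E#4 and left by step down to E#4.
Step away and step back to the same note — a neighbor tone (upper neighbor).
The harmony at that moment is C# minor triad (C#, E, G#); F#4 is not a chord tone.
It is approached by leap down from C#5 and left by step up to G#4.
Leap in, step out — an appoggiatura.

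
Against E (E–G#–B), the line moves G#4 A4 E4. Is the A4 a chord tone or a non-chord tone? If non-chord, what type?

Non-chord tone — an escape tone.

The harmony at that moment is E major triad (E, G#, B); A4 is not a chord tone.
It is approached by step up from G#4 and left by leap down to E4.
Step in, leap out — an escape tone.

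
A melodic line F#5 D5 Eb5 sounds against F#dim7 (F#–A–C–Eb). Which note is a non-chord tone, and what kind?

D5 is an appoggiatura.

The harmony at that moment is F# diminished seventh chord (F#, A, C, Eb); D5 is not a chord tone.
It is approached by leap down from F#5 and left by step up to Eb5.
Leap in, step out — an appoggiatura.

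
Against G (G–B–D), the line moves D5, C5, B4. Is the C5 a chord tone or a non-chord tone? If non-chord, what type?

Non-chord tone — a passing tone.

The harmony at that moment is G major triad (G, B, D); C5 is not a chord tone.
It is approached by step down from D5 and left by step down to B4.
Step in, step out in the same direction — a passing tone.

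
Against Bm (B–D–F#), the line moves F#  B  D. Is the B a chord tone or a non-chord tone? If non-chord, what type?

B minor triad contains B, D, F#; B is the root, so it is a chord tone.

Chord tone (the root of B minor triad).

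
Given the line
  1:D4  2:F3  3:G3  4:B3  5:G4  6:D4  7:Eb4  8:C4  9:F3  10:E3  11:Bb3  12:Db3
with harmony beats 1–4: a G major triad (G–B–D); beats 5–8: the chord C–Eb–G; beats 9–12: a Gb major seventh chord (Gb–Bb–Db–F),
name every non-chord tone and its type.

F3 (beat 2) — appoggiatura; D4 (beat 6) — appoggiatura; E3 (beat 10) — escape tone.

The harmony at that moment is G major triad (G, B, D); F3 is not a chord tone.
It is approached by leap down from D4 and left by step up to G3.
Leap in, step out — an appoggiatura.
The harmony at that moment is C minor triad (C, Eb, G); D4 is not a chord tone.
It is approached by leap down from G4 and left by step up to Eb4.
Leap in, step out — an appoggiatura.
The harmony at that moment is Gb major seventh chord (Gb, Bb, Db, F); E3 is not a chord tone.
It is approached by step down from F3 and left by leap up to Bb3.
Step in, leap out — an escape tone.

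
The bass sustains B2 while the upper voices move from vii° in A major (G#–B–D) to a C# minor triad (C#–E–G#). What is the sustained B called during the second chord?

The harmony at that moment is C# minor triad (C#, E, G#); B2 is not a chord tone.
It is held over (the same pitch as the preceding B2) and then sustained as the same pitch into the next harmony.
Sustained through a change of harmony — a pedal tone.

Pedal tone (pedal point).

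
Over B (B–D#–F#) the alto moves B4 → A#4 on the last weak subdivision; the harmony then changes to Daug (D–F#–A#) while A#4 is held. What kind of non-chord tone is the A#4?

A#4 is an anticipation.

The harmony at that moment is B major triad (B, D#, F#); A#4 is not a chord tone.
It is approached by step down from B4 and then sustained as the same pitch into the next harmony.
Arriving early and becoming a chord tone when the harmony changes — an anticipation.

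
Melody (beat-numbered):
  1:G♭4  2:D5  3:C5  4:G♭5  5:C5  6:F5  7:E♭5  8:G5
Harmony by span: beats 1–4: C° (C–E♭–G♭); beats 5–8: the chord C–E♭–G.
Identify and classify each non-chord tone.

D5 (beat 2) — appoggiatura; F5 (beat 6) — appoggiatura.

The harmony at that moment is C diminished triad (C, E♭, G♭); D5 is not a chord tone.
It is approached by leap up from G♭4 and left by step down to C5.
Leap in, step out — an appoggiatura.
The harmony at that moment is C minor triad (C, E♭, G); F5 is not a chord tone.
It is approached by leap up from C5 and left by step down to E♭5.
Leap in, step out — an appoggiatura.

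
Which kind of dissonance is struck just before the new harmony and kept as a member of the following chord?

Anticipation.

Approach: ahead of the chord change (typically by step), so it is dissonant against the current harmony. Departure: none — the same pitch is restated or held and is a chord tone of the new harmony.
Dissonant first, consonant once the harmony catches up: the note simply arrives early — an anticipation. (The reverse timing, consonant first and dissonant after the change, would be a suspension or retardation.)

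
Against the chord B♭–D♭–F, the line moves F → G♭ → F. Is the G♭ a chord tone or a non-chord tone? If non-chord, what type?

The harmony at that moment is B♭ minor triad (B♭, D♭, F); G♭ is not a chord tone.
It is approached by step up from F and left by step down to F.
Step away and step back to the same note — a neighbor tone (upper neighbor).

Non-chord tone — a neighbor tone.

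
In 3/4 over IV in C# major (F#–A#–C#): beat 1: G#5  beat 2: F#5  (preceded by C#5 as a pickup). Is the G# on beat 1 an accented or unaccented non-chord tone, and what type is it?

The harmony at that moment is F# major triad (F#, A#, C#); G#5 is not a chord tone.
It is approached by leap up from C#5 and left by step down to F#5.
Leap in, step out — an appoggiatura.
It falls on the downbeat, so it is accented.

Accented appoggiatura.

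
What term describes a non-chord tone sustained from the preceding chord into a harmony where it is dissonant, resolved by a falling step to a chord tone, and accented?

Approach: by preparation — the pitch is first a chord tone, then held (tied or repeated) while the harmony changes under it. Departure: down by step. Metric position: strong.
A prepared dissonance that resolves downward by step — a suspension. (The same figure resolving upward would be a retardation.)

Suspension.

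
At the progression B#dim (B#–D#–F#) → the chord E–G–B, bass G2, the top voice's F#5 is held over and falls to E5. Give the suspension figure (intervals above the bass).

At the second chord the bass is G2. The suspended F#5 lies a seventh above the bass; after resolving down by step to E5, the interval above the bass becomes a sixth.
Suspension figures are named by those two intervals: 7–6.

7–6 suspension.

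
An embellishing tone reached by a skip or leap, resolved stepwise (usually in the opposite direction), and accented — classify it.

Approach: by leap. Departure: by step. Metric position: strong.
Leap in, step out, in a metrically strong position — an appoggiatura. (It is the mirror image of the escape tone, which steps in and leaps out from a weak position.)

Appoggiatura.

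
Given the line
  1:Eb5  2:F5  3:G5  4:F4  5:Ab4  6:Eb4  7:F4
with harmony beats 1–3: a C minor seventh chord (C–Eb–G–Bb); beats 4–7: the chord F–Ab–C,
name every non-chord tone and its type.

F5 (beat 2) — passing tone; Eb4 (beat 6) — appoggiatura.

The harmony at that moment is C minor seventh chord (C, Eb, G, Bb); F5 is not a chord tone.
It is approached by step up from Eb5 and left by step up to G5.
Step in, step out in the same direction — a passing tone.
The harmony at that moment is F minor triad (F, Ab, C); Eb4 is not a chord tone.
It is approached by leap down from Ab4 and left by step up to F4.
Leap in, step out — an appoggiatura.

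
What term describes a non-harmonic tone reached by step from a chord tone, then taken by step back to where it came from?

Approach: by step. Departure: by step in the opposite direction, back to the starting pitch.
Stepwise on both sides but reversing to return to the same chord tone — a neighbor tone. (Had it continued onward in the same direction it would be a passing tone instead.)

Neighbor tone.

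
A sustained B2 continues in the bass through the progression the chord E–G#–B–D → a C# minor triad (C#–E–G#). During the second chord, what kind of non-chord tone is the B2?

Pedal tone (pedal point).

The harmony at that moment is C# minor triad (C#, E, G#); B2 is not a chord tone.
It is held over (the same pitch as the preceding B2) and then sustained as the same pitch into the next harmony.
Sustained through a change of harmony — a pedal tone.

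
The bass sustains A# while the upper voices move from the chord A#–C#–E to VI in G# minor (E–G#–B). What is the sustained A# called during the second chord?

The harmony at that moment is E major triad (E, G#, B); A# is not a chord tone.
It is held over (the same pitch as the preceding A#) and then sustained as the same pitch into the next harmony.
Sustained through a change of harmony — a pedal tone.

Pedal tone (pedal point).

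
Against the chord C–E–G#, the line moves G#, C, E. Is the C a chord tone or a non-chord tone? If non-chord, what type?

Chord tone (the root of C augmented triad).

C augmented triad contains C, E, G#; C is the root, so it is a chord tone.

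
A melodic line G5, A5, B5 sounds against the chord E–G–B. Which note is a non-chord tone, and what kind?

A5 is a passing tone.

The harmony at that moment is E minor triad (E, G, B); A5 is not a chord tone.
It is approached by step up from G5 and left by step up to B5.
Step in, step out in the same direction — a passing tone.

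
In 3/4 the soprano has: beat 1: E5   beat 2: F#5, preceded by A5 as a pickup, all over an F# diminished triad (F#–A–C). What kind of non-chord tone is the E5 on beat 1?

Appoggiatura.

The harmony at that moment is F# diminished triad (F#, A, C); E5 is not a chord tone.
It is approached by leap down from A5 and left by step up to F#5.
Leap in, step out, metrically accented — an appoggiatura.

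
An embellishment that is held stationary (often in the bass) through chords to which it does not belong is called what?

Pedal tone.

Approach: none. Departure: none — a single pitch is sustained while the chords change around it, passing through harmonies that do not contain it.
No melodic motion at all; the dissonance is created entirely by the moving harmonies against the stationary note — a pedal tone (pedal point).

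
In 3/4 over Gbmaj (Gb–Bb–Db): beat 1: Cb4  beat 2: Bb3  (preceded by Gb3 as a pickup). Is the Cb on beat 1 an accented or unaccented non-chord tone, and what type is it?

The harmony at that moment is Gb major triad (Gb, Bb, Db); Cb4 is not a chord tone.
It is approached by leap up from Gb3 and left by step down to Bb3.
Leap in, step out — an appoggiatura.
It falls on the downbeat, so it is accented.

Accented appoggiatura.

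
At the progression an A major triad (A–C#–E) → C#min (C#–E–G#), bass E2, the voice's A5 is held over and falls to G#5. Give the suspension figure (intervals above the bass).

At the second chord the bass is E2. The suspended A5 lies a fourth above the bass; after resolving down by step to G#5, the interval above the bass becomes a third.
Suspension figures are named by those two intervals: 4–3.

4–3 suspension.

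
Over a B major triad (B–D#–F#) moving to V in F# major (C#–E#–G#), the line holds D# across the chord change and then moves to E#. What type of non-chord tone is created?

D# is a retardation.

The harmony at that moment is C# major triad (C#, E#, G#); D# is not a chord tone.
It is held over (the same pitch as the preceding D#) and left by step up to E#.
Held over from the previous chord and resolving up by step — a retardation.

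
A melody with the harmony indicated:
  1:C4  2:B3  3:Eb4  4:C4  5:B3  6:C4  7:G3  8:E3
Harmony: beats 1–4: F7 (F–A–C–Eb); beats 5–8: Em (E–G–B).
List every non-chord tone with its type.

B3 (beat 2) — escape tone; C4 (beat 6) — escape tone.

The harmony at that moment is F dominant seventh chord (F, A, C, Eb); B3 is not a chord tone.
It is approached by step down from C4 and left by leap up to Eb4.
Step in, leap out — an escape tone.
The harmony at that moment is E minor triad (E, G, B); C4 is not a chord tone.
It is approached by step up from B3 and left by leap down to G3.
Step in, leap out — an escape tone.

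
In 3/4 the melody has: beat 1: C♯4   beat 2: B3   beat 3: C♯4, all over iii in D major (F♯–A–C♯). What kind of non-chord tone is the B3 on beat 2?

The harmony at that moment is F♯ minor triad (F♯, A, C♯); B3 is not a chord tone.
It is approached by step down from C♯4 and left by step up to C♯4.
Step away and step back to the same note — a neighbor tone (lower neighbor).

Lower neighbor tone.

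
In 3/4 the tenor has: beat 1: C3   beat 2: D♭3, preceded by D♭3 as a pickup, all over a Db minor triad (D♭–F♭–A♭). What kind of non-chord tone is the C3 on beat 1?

Lower neighbor tone.

The harmony at that moment is D♭ minor triad (D♭, F♭, A♭); C3 is not a chord tone.
It is approached by step down from D♭3 and left by step up to D♭3.
Step away and step back to the same note — a neighbor tone (lower neighbor).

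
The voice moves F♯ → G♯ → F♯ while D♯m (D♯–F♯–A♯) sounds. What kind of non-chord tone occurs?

G♯ is a neighbor tone.

The harmony at that moment is D♯ minor triad (D♯, F♯, A♯); G♯ is not a chord tone.
It is approached by step up from F♯ and left by step down to F♯.
Step away and step back to the same note — a neighbor tone (upper neighbor).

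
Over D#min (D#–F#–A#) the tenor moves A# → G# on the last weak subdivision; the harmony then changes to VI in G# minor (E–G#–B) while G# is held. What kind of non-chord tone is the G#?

G# is an anticipation.

The harmony at that moment is D# minor triad (D#, F#, A#); G# is not a chord tone.
It is approached by step down from A# and then sustained as the same pitch into the next harmony.
Arriving early and becoming a chord tone when the harmony changes — an anticipation.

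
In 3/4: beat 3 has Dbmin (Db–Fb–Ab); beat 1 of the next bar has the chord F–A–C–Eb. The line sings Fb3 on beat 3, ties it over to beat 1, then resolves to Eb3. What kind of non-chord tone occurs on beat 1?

The harmony at that moment is F dominant seventh chord (F, A, C, Eb); Fb3 is not a chord tone.
It is held over (the same pitch as the preceding Fb3) and left by step down to Eb3.
Held over from the previous chord and resolving down by step — a suspension.

Suspension.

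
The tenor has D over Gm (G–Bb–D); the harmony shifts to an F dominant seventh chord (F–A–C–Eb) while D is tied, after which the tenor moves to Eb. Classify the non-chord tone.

D is a retardation.

The harmony at that moment is F dominant seventh chord (F, A, C, Eb); D is not a chord tone.
It is held over (the same pitch as the preceding D) and left by step up to Eb.
Held over from the previous chord and resolving up by step — a retardation.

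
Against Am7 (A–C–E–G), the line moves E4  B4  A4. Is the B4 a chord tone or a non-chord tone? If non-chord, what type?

The harmony at that moment is A minor seventh chord (A, C, E, G); B4 is not a chord tone.
It is approached by leap up from E4 and left by step down to A4.
Leap in, step out — an appoggiatura.

Non-chord tone — an appoggiatura.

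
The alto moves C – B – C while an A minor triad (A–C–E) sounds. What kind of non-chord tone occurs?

B is a neighbor tone.

The harmony at that moment is A minor triad (A, C, E); B is not a chord tone.
It is approached by step down from C and left by step up to C.
Step away and step back to the same note — a neighbor tone (lower neighbor).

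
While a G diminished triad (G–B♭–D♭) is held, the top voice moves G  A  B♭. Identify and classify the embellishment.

A is a passing tone.

The harmony at that moment is G diminished triad (G, B♭, D♭); A is not a chord tone.
It is approached by step up from G and left by step up to B♭.
Step in, step out in the same direction — a passing tone.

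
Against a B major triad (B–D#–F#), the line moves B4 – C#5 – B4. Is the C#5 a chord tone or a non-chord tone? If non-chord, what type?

The harmony at that moment is B major triad (B, D#, F#); C#5 is not a chord tone.
It is approached by step up from B4 and left by step down to B4.
Step away and step back to the same note — a neighbor tone (upper neighbor).

Non-chord tone — a neighbor tone.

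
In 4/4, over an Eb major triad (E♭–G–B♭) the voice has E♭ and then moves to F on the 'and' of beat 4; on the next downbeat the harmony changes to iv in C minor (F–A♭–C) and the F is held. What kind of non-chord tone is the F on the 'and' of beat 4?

The harmony at that moment is E♭ major triad (E♭, G, B♭); F is not a chord tone.
It is approached by step up from E♭ and then sustained as the same pitch into the next harmony.
Arriving early and becoming a chord tone when the harmony changes — an anticipation.

Anticipation.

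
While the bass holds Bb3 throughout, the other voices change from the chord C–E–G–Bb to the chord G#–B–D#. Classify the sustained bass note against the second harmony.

The harmony at that moment is G# minor triad (G#, B, D#); Bb3 is not a chord tone.
It is held over (the same pitch as the preceding Bb3) and then sustained as the same pitch into the next harmony.
Sustained through a change of harmony — a pedal tone.

Pedal tone (pedal point).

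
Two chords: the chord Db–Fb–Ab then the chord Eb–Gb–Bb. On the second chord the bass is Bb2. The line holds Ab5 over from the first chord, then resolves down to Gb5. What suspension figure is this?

7–6 suspension.

At the second chord the bass is Bb2. The suspended Ab5 lies a seventh above the bass; after resolving down by step to Gb5, the interval above the bass becomes a sixth.
Suspension figures are named by those two intervals: 7–6.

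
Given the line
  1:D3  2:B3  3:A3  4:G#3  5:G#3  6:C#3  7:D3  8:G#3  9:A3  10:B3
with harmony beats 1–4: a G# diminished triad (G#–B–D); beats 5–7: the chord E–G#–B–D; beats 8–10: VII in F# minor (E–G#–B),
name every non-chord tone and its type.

The harmony at that moment is G# diminished triad (G#, B, D); A3 is not a chord tone.
It is approached by step down from B3 and left by step down to G#3.
Step in, step out in the same direction — a passing tone.
The harmony at that moment is E dominant seventh chord (E, G#, B, D); C#3 is not a chord tone.
It is approached by leap down from G#3 and left by step up to D3.
Leap in, step out — an appoggiatura.
The harmony at that moment is E major triad (E, G#, B); A3 is not a chord tone.
It is approached by step up from G#3 and left by step up to B3.
Step in, step out in the same direction — a passing tone.

A3 (beat 3) — passing tone; C#3 (beat 6) — appoggiatura; A3 (beat 9) — passing tone.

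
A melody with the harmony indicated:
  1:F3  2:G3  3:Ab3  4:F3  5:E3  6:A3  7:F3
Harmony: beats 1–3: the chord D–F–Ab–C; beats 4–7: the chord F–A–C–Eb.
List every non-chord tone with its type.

G3 (beat 2) — passing tone; E3 (beat 5) — escape tone.

The harmony at that moment is D half-diminished seventh chord (D, F, Ab, C); G3 is not a chord tone.
It is approached by step up from F3 and left by step up to Ab3.
Step in, step out in the same direction — a passing tone.
The harmony at that moment is F dominant seventh chord (F, A, C, Eb); E3 is not a chord tone.
It is approached by step down from F3 and left by leap up to A3.
Step in, leap out — an escape tone.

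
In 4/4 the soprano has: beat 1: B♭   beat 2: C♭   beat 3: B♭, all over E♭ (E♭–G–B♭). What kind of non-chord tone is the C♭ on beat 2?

Upper neighbor tone.

The harmony at that moment is E♭ major triad (E♭, G, B♭); C♭ is not a chord tone.
It is approached by step up from B♭ and left by step down to B♭.
Step away and step back to the same note — a neighbor tone (upper neighbor).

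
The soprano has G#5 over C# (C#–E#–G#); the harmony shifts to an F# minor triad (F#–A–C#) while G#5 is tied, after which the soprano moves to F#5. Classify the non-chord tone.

G#5 is a suspension.

The harmony at that moment is F# minor triad (F#, A, C#); G#5 is not a chord tone.
It is held over (the same pitch as the preceding G#5) and left by step down to F#5.
Held over from the previous chord and resolving down by step — a suspension.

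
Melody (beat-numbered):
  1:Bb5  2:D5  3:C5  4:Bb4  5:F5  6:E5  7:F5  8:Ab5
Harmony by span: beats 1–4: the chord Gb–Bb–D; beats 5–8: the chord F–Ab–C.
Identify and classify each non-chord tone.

C5 (beat 3) — passing tone; E5 (beat 6) — neighbor tone.

The harmony at that moment is Gb augmented triad (Gb, Bb, D); C5 is not a chord tone.
It is approached by step down from D5 and left by step down to Bb4.
Step in, step out in the same direction — a passing tone.
The harmony at that moment is F minor triad (F, Ab, C); E5 is not a chord tone.
It is approached by step down from F5 and left by step up to F5.
Step away and step back to the same note — a neighbor tone (lower neighbor).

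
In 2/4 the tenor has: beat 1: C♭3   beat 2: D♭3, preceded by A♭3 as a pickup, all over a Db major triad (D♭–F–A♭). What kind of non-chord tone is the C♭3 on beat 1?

The harmony at that moment is D♭ major triad (D♭, F, A♭); C♭3 is not a chord tone.
It is approached by leap down from A♭3 and left by step up to D♭3.
Leap in, step out, metrically accented — an appoggiatura.

Appoggiatura.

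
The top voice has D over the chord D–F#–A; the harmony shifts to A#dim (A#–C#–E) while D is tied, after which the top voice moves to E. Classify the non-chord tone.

The harmony at that moment is A# diminished triad (A#, C#, E); D is not a chord tone.
It is held over (the same pitch as the preceding D) and left by step up to E.
Held over from the previous chord and resolving up by step — a retardation.

D is a retardation.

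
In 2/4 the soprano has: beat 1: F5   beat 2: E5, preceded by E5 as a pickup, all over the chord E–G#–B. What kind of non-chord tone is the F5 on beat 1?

The harmony at that moment is E major triad (E, G#, B); F5 is not a chord tone.
It is approached by step up from E5 and left by step down to E5.
Step away and step back to the same note — a neighbor tone (upper neighbor).

Upper neighbor tone.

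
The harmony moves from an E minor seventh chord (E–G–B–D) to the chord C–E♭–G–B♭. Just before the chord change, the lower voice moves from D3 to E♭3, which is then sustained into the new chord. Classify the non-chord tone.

The harmony at that moment is E minor seventh chord (E, G, B, D); E♭3 is not a chord tone.
It is approached by step up from D3 and then sustained as the same pitch into the next harmony.
Arriving early and becoming a chord tone when the harmony changes — an anticipation.

E♭3 is an anticipation.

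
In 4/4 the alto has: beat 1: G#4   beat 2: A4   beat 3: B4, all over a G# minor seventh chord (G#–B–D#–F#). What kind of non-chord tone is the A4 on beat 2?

The harmony at that moment is G# minor seventh chord (G#, B, D#, F#); A4 is not a chord tone.
It is approached by step up from G#4 and left by step up to B4.
Step in, step out in the same direction — a passing tone.

Passing tone.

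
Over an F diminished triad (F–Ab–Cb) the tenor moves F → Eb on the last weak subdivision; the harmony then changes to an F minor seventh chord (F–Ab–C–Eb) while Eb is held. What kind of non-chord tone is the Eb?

Eb is an anticipation.

The harmony at that moment is F diminished triad (F, Ab, Cb); Eb is not a chord tone.
It is approached by step down from F and then sustained as the same pitch into the next harmony.
Arriving early and becoming a chord tone when the harmony changes — an anticipation.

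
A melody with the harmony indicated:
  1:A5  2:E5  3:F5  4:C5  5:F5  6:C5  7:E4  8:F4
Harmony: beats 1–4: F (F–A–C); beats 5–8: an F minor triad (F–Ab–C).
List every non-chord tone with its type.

The harmony at that moment is F major triad (F, A, C); E5 is not a chord tone.
It is approached by leap down from A5 and left by step up to F5.
Leap in, step out — an appoggiatura.
The harmony at that moment is F minor triad (F, Ab, C); E4 is not a chord tone.
It is approached by leap down from C5 and left by step up to F4.
Leap in, step out — an appoggiatura.

E5 (beat 2) — appoggiatura; E4 (beat 7) — appoggiatura.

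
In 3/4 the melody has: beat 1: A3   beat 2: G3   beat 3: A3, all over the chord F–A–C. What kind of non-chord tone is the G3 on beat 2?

Lower neighbor tone.

The harmony at that moment is F major triad (F, A, C); G3 is not a chord tone.
It is approached by step down from A3 and left by step up to A3.
Step away and step back to the same note — a neighbor tone (lower neighbor).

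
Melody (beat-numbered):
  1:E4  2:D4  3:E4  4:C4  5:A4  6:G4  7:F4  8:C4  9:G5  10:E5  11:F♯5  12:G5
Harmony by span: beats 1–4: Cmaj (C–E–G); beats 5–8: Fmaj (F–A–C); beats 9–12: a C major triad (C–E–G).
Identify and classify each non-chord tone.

The harmony at that moment is C major triad (C, E, G); D4 is not a chord tone.
It is approached by step down from E4 and left by step up to E4.
Step away and step back to the same note — a neighbor tone (lower neighbor).
The harmony at that moment is F major triad (F, A, C); G4 is not a chord tone.
It is approached by step down from A4 and left by step down to F4.
Step in, step out in the same direction — a passing tone.
The harmony at that moment is C major triad (C, E, G); F♯5 is not a chord tone.
It is approached by step up from E5 and left by step up to G5.
Step in, step out in the same direction — a passing tone.

D4 (beat 2) — neighbor tone; G4 (beat 6) — passing tone; F♯5 (beat 11) — passing tone.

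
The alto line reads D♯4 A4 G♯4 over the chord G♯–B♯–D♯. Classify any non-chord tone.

The harmony at that moment is G♯ major triad (G♯, B♯, D♯); A4 is not a chord tone.
It is approached by leap up from D♯4 and left by step down to G♯4.
Leap in, step out — an appoggiatura.

A4 is an appoggiatura.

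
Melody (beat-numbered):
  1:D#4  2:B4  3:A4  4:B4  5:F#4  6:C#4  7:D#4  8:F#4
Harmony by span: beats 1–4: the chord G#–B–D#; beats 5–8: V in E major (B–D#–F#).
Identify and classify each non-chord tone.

A4 (beat 3) — neighbor tone; C#4 (beat 6) — appoggiatura.

The harmony at that moment is G# minor triad (G#, B, D#); A4 is not a chord tone.
It is approached by step down from B4 and left by step up to B4.
Step away and step back to the same note — a neighbor tone (lower neighbor).
The harmony at that moment is B major triad (B, D#, F#); C#4 is not a chord tone.
It is approached by leap down from F#4 and left by step up to D#4.
Leap in, step out — an appoggiatura.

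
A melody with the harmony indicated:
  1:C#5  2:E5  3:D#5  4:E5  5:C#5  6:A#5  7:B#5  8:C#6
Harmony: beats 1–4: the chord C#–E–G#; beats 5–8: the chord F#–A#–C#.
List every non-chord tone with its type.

The harmony at that moment is C# minor triad (C#, E, G#); D#5 is not a chord tone.
It is approached by step down from E5 and left by step up to E5.
Step away and step back to the same note — a neighbor tone (lower neighbor).
The harmony at that moment is F# major triad (F#, A#, C#); B#5 is not a chord tone.
It is approached by step up from A#5 and left by step up to C#6.
Step in, step out in the same direction — a passing tone.

D#5 (beat 3) — neighbor tone; B#5 (beat 7) — passing tone.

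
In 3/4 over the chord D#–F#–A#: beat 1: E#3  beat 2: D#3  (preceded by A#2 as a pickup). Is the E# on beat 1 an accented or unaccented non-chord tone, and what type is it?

The harmony at that moment is D# minor triad (D#, F#, A#); E#3 is not a chord tone.
It is approached by leap up from A#2 and left by step down to D#3.
Leap in, step out — an appoggiatura.
It falls on the downbeat, so it is accented.

Accented appoggiatura.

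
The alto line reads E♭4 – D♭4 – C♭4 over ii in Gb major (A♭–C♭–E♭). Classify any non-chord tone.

The harmony at that moment is A♭ minor triad (A♭, C♭, E♭); D♭4 is not a chord tone.
It is approached by step down from E♭4 and left by step down to C♭4.
Step in, step out in the same direction — a passing tone.

D♭4 is a passing tone.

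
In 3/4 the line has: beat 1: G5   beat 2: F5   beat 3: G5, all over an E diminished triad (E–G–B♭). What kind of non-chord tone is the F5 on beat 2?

The harmony at that moment is E diminished triad (E, G, B♭); F5 is not a chord tone.
It is approached by step down from G5 and left by step up to G5.
Step away and step back to the same note — a neighbor tone (lower neighbor).

Lower neighbor tone.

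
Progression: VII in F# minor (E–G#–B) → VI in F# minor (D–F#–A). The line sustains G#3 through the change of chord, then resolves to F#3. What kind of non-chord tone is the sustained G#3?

The harmony at that moment is D major triad (D, F#, A); G#3 is not a chord tone.
It is held over (the same pitch as the preceding G#3) and left by step down to F#3.
Held over from the previous chord and resolving down by step — a suspension.

G#3 is a suspension.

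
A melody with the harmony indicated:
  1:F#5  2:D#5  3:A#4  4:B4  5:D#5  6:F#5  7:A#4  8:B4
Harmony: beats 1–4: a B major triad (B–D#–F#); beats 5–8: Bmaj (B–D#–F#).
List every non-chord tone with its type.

The harmony at that moment is B major triad (B, D#, F#); A#4 is not a chord tone.
It is approached by leap down from D#5 and left by step up to B4.
Leap in, step out — an appoggiatura.
The harmony at that moment is B major triad (B, D#, F#); A#4 is not a chord tone.
It is approached by leap down from F#5 and left by step up to B4.
Leap in, step out — an appoggiatura.

A#4 (beat 3) — appoggiatura; A#4 (beat 7) — appoggiatura.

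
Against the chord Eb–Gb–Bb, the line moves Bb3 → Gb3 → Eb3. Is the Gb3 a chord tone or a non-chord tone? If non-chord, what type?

Eb minor triad contains Eb, Gb, Bb; Gb is the third, so it is a chord tone.

Chord tone (the third of Eb minor triad).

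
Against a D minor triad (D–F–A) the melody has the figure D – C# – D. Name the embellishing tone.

The harmony at that moment is D minor triad (D, F, A); C# is not a chord tone.
It is approached by step down from D and left by step up to D.
Step away and step back to the same note — a neighbor tone (lower neighbor).

C# is a neighbor tone.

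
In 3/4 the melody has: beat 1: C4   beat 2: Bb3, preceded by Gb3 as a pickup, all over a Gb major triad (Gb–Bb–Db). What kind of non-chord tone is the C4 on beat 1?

Appoggiatura.

The harmony at that moment is Gb major triad (Gb, Bb, Db); C4 is not a chord tone.
It is approached by leap up from Gb3 and left by step down to Bb3.
Leap in, step out, metrically accented — an appoggiatura.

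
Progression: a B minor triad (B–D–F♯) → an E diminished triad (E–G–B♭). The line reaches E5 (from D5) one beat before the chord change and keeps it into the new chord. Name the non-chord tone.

The harmony at that moment is B minor triad (B, D, F♯); E5 is not a chord tone.
It is approached by step up from D5 and then sustained as the same pitch into the next harmony.
Arriving early and becoming a chord tone when the harmony changes — an anticipation.

E5 is an anticipation.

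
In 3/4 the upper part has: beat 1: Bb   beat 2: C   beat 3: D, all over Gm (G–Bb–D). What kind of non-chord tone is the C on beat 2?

Passing tone.

The harmony at that moment is G minor triad (G, Bb, D); C is not a chord tone.
It is approached by step up from Bb and left by step up to D.
Step in, step out in the same direction — a passing tone.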